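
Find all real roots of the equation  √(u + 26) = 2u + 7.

u = -1

Square both sides: u + 26 = (2u + 7)².
Expand and rearrange: 4u² + 27u + 23 = 0.
Solving gives u = -1 or u = -5.75.
Check each candidate in the original equation:
  u = -1: √(25) = 5, while 2u + 7 = 5 — valid.
  u = -5.75: √(20.25) = 4.5, while 2u + 7 = -4.5 — extraneous.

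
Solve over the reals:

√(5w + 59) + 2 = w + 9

Isolate the radical: √(5w + 59) = w + 7.
Square both sides: 5w + 59 = (w + 7)².
Expand and rearrange: w² + 9w - 10 = 0.
Solving gives w = 1 or w = -10.
Check each candidate in the original equation:
  w = 1: √(64) = 8, while w + 7 = 8 — valid.
  w = -10: √(9) = 3, while w + 7 = -3 — extraneous.

w = 1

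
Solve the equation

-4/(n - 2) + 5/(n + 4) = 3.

n = -1 or n = -0.6667

Multiply both sides by (n - 2)(n + 4):
-4(n + 4) + 5(n - 2) = 3(n - 2)(n + 4).
Expand and collect terms: 3n² + 5n + 2 = 0.
Factor or apply the quadratic formula: n = -0.6667 or n = -1.
Neither value makes a denominator zero (n ≠ 2, n ≠ -4), so both are valid.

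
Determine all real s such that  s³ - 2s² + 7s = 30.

s = 3

Rearrange: s³ - 2s² + 7s - 30 = 0.
Possible rational roots are divisors of -30. Testing s = 3 gives 0, so (s - 3) is a factor.
Divide: s³ - 2s² + 7s - 30 = (s - 3)(s² + s + 10).
The quadratic s² + s + 10 has discriminant -39 < 0, so no further real roots.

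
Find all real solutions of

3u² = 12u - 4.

u = 0.367 or u = 3.633

Rearrange to standard form: 3u² - 12u + 4 = 0.
Discriminant: (-12)² − 4·3·4 = 96.
Quadratic formula: u = (12 ± √96) / 6.
So u = 2·√(6)/3 + 2 ≈ 3.633 or u = 2 - 2·√(6)/3 ≈ 0.367.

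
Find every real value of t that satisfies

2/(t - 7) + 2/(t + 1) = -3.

t = -1.7218 or t = 6.3885

Multiply both sides by (t - 7)(t + 1):
2(t + 1) + 2(t - 7) = -3(t - 7)(t + 1).
Expand and collect terms: -3t² + 14t + 33 = 0.
By the quadratic formula, t = (-14 ± √592) / -6, so t ≈ -1.7218 or t ≈ 6.3885.
Neither value makes a denominator zero (t ≠ 7, t ≠ -1), so both are valid.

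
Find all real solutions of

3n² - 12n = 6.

n = -0.4495 or n = 4.4495

Rearrange to standard form: 3n² - 12n - 6 = 0.
Discriminant: (-12)² − 4·3·(-6) = 216.
Quadratic formula: n = (12 ± √216) / 6.
So n = 2 + √(6) ≈ 4.4495 or n = 2 - √(6) ≈ -0.4495.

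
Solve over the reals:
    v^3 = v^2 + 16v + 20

v = -2 or v = 5

Rearrange: v^3 - v^2 - 16v - 20 = 0.
Possible rational roots are divisors of -20. Testing v = 5 gives 0, so (v - 5) is a factor.
Divide: v^3 - v^2 - 16v - 20 = (v - 5)(v^2 + 4v + 4).
The quadratic has the repeated root v = -2.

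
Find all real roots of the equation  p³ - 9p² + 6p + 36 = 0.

p = -1.5826 or p = 3 or p = 7.5826

Possible rational roots are divisors of 36. Testing p = 3 gives 0, so (p - 3) is a factor.
Divide: p³ - 9p² + 6p + 36 = (p - 3)(p² - 6p - 12).
Apply the quadratic formula to p² - 6p - 12 = 0: p = (6 ± √84)/2, i.e. p ≈ 7.5826 or p ≈ -1.5826.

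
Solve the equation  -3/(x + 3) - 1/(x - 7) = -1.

Multiply both sides by (x + 3)(x - 7):
-3(x - 7) - (x + 3) = -(x + 3)(x - 7).
Expand and collect terms: -x^2 + 8x + 3 = 0.
By the quadratic formula, x = (-8 +/- sqrt(76)) / -2, so x ~= -0.3589 or x ~= 8.3589.
Neither value makes a denominator zero (x != -3, x != 7), so both are valid.

x = -0.3589 or x = 8.3589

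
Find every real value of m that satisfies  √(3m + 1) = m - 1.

Square both sides: 3m + 1 = (m - 1)².
Expand and rearrange: m² - 5m = 0.
Solving gives m = 5 or m = 0.
Check each candidate in the original equation:
  m = 5: √(16) = 4, while m - 1 = 4 — valid.
  m = 0: √(1) = 1, while m - 1 = -1 — extraneous.

m = 5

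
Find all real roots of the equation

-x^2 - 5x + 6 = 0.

Factor: -1(x + 6)(x - 1) = 0.
So x = -6 or x = 1.

x = -6 or x = 1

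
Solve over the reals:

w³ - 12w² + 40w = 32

w = 1.1716 or w = 4 or w = 6.8284

Rearrange: w³ - 12w² + 40w - 32 = 0.
Possible rational roots are divisors of -32. Testing w = 4 gives 0, so (w - 4) is a factor.
Divide: w³ - 12w² + 40w - 32 = (w - 4)(w² - 8w + 8).
Apply the quadratic formula to w² - 8w + 8 = 0: w = (8 ± √32)/2, i.e. w ≈ 6.8284 or w ≈ 1.1716.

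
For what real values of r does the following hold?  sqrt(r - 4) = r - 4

Square both sides: r - 4 = (r - 4)^2.
Expand and rearrange: r^2 - 9r + 20 = 0.
Solving gives r = 5 or r = 4.
Check each candidate in the original equation:
  r = 5: sqrt(1) = 1, while r - 4 = 1 — valid.
  r = 4: sqrt(0) = 0, while r - 4 = 0 — valid.

r = 4 or r = 5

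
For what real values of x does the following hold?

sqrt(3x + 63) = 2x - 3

x = 6

Square both sides: 3x + 63 = (2x - 3)^2.
Expand and rearrange: 4x^2 - 15x - 54 = 0.
Solving gives x = 6 or x = -2.25.
Check each candidate in the original equation:
  x = 6: sqrt(81) = 9, while 2x - 3 = 9 — valid.
  x = -2.25: sqrt(56.25) = 7.5, while 2x - 3 = -7.5 — extraneous.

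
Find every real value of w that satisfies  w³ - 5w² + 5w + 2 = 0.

Possible rational roots are divisors of 2. Testing w = 2 gives 0, so (w - 2) is a factor.
Divide: w³ - 5w² + 5w + 2 = (w - 2)(w² - 3w - 1).
Apply the quadratic formula to w² - 3w - 1 = 0: w = (3 ± √13)/2, i.e. w ≈ 3.3028 or w ≈ -0.3028.

w = -0.3028 or w = 2 or w = 3.3028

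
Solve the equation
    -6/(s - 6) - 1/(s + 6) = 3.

s = -6.3975 or s = 4.0641

Multiply both sides by (s - 6)(s + 6):
-6(s + 6) - (s - 6) = 3(s - 6)(s + 6).
Expand and collect terms: 3s^2 + 7s - 78 = 0.
By the quadratic formula, s = (-7 +/- sqrt(985)) / 6, so s ~= 4.0641 or s ~= -6.3975.
Neither value makes a denominator zero (s != 6, s != -6), so both are valid.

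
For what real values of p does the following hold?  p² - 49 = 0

Factor: (p - 7)(p + 7) = 0.
So p = 7 or p = -7.

p = -7 or p = 7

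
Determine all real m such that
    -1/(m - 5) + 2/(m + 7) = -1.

m = -8.8655 or m = 5.8655

Multiply both sides by (m - 5)(m + 7):
-(m + 7) + 2(m - 5) = -(m - 5)(m + 7).
Expand and collect terms: -m² - 3m + 52 = 0.
By the quadratic formula, m = (3 ± √217) / -2, so m ≈ -8.8655 or m ≈ 5.8655.
Neither value makes a denominator zero (m ≠ 5, m ≠ -7), so both are valid.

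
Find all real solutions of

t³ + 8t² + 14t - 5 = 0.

t = -5 or t = -3.3028 or t = 0.3028

Possible rational roots are divisors of -5. Testing t = -5 gives 0, so (t + 5) is a factor.
Divide: t³ + 8t² + 14t - 5 = (t + 5)(t² + 3t - 1).
Apply the quadratic formula to t² + 3t - 1 = 0: t = (-3 ± √13)/2, i.e. t ≈ 0.3028 or t ≈ -3.3028.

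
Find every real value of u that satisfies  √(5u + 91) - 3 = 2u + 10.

u = -2

Isolate the radical: √(5u + 91) = 2u + 13.
Square both sides: 5u + 91 = (2u + 13)².
Expand and rearrange: 4u² + 47u + 78 = 0.
Solving gives u = -2 or u = -9.75.
Check each candidate in the original equation:
  u = -2: √(81) = 9, while 2u + 13 = 9 — valid.
  u = -9.75: √(42.25) = 6.5, while 2u + 13 = -6.5 — extraneous.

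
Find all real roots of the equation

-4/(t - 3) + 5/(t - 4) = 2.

t = 2.1492 or t = 5.3508

Multiply both sides by (t - 3)(t - 4):
-4(t - 4) + 5(t - 3) = 2(t - 3)(t - 4).
Expand and collect terms: 2t² - 15t + 23 = 0.
By the quadratic formula, t = (15 ± √41) / 4, so t ≈ 5.3508 or t ≈ 2.1492.
Neither value makes a denominator zero (t ≠ 3, t ≠ 4), so both are valid.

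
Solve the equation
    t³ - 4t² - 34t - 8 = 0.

Possible rational roots are divisors of -8. Testing t = -4 gives 0, so (t + 4) is a factor.
Divide: t³ - 4t² - 34t - 8 = (t + 4)(t² - 8t - 2).
Apply the quadratic formula to t² - 8t - 2 = 0: t = (8 ± √72)/2, i.e. t ≈ 8.2426 or t ≈ -0.2426.

t = -4 or t = -0.2426 or t = 8.2426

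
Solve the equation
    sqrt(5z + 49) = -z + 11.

Square both sides: 5z + 49 = (-z + 11)^2.
Expand and rearrange: z^2 - 27z + 72 = 0.
Solving gives z = 24 or z = 3.
Check each candidate in the original equation:
  z = 24: sqrt(169) = 13, while -z + 11 = -13 — extraneous.
  z = 3: sqrt(64) = 8, while -z + 11 = 8 — valid.

z = 3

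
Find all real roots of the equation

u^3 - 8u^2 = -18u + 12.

u = 1.2679 or u = 2 or u = 4.7321

Rearrange: u^3 - 8u^2 + 18u - 12 = 0.
Possible rational roots are divisors of -12. Testing u = 2 gives 0, so (u - 2) is a factor.
Divide: u^3 - 8u^2 + 18u - 12 = (u - 2)(u^2 - 6u + 6).
Apply the quadratic formula to u^2 - 6u + 6 = 0: u = (6 +/- sqrt(12))/2, i.e. u ~= 4.7321 or u ~= 1.2679.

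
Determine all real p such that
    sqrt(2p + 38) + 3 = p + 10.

p = -1

Isolate the radical: sqrt(2p + 38) = p + 7.
Square both sides: 2p + 38 = (p + 7)^2.
Expand and rearrange: p^2 + 12p + 11 = 0.
Solving gives p = -1 or p = -11.
Check each candidate in the original equation:
  p = -1: sqrt(36) = 6, while p + 7 = 6 — valid.
  p = -11: sqrt(16) = 4, while p + 7 = -4 — extraneous.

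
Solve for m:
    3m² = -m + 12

m = -2.1736 or m = 1.8403

Rearrange to standard form: 3m² + m - 12 = 0.
Discriminant: (1)² − 4·3·(-12) = 145.
Quadratic formula: m = (-1 ± √145) / 6.
So m = -1/6 + √(145)/6 ≈ 1.8403 or m = -√(145)/6 - 1/6 ≈ -2.1736.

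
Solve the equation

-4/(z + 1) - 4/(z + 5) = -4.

z = -4.2361 or z = 0.2361

Multiply both sides by (z + 1)(z + 5):
-4(z + 5) - 4(z + 1) = -4(z + 1)(z + 5).
Expand and collect terms: -4z² - 16z + 4 = 0.
By the quadratic formula, z = (16 ± √320) / -8, so z ≈ -4.2361 or z ≈ 0.2361.
Neither value makes a denominator zero (z ≠ -1, z ≠ -5), so both are valid.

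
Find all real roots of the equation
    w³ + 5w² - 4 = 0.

w = -4.8284 or w = -1 or w = 0.8284

Possible rational roots are divisors of -4. Testing w = -1 gives 0, so (w + 1) is a factor.
Divide: w³ + 5w² - 4 = (w + 1)(w² + 4w - 4).
Apply the quadratic formula to w² + 4w - 4 = 0: w = (-4 ± √32)/2, i.e. w ≈ 0.8284 or w ≈ -4.8284.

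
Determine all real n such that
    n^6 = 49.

n = -1.9129 or n = 1.9129

Let u = n^3. The equation becomes u^2 - 49 = 0.
Factor: (u - 7)(u + 7) = 0, so u = 7 or u = -7.
n^3 = 7 gives n = (7)^(1/3) ~= 1.9129.
n^3 = -7 gives n = -(7)^(1/3) ~= -1.9129.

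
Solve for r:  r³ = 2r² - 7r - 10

Rearrange: r³ - 2r² + 7r + 10 = 0.
Possible rational roots are divisors of 10. Testing r = -1 gives 0, so (r + 1) is a factor.
Divide: r³ - 2r² + 7r + 10 = (r + 1)(r² - 3r + 10).
The quadratic r² - 3r + 10 has discriminant -31 < 0, so no further real roots.

r = -1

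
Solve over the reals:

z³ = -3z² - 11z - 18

z = -2

Rearrange: z³ + 3z² + 11z + 18 = 0.
Possible rational roots are divisors of 18. Testing z = -2 gives 0, so (z + 2) is a factor.
Divide: z³ + 3z² + 11z + 18 = (z + 2)(z² + z + 9).
The quadratic z² + z + 9 has discriminant -35 < 0, so no further real roots.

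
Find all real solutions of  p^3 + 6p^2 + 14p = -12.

Rearrange: p^3 + 6p^2 + 14p + 12 = 0.
Possible rational roots are divisors of 12. Testing p = -2 gives 0, so (p + 2) is a factor.
Divide: p^3 + 6p^2 + 14p + 12 = (p + 2)(p^2 + 4p + 6).
The quadratic p^2 + 4p + 6 has discriminant -8 < 0, so no further real roots.

p = -2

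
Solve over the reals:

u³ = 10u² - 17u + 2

Rearrange: u³ - 10u² + 17u - 2 = 0.
Possible rational roots are divisors of -2. Testing u = 2 gives 0, so (u - 2) is a factor.
Divide: u³ - 10u² + 17u - 2 = (u - 2)(u² - 8u + 1).
Apply the quadratic formula to u² - 8u + 1 = 0: u = (8 ± √60)/2, i.e. u ≈ 7.873 or u ≈ 0.127.

u = 0.127 or u = 2 or u = 7.873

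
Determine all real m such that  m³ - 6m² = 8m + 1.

Rearrange: m³ - 6m² - 8m - 1 = 0.
Possible rational roots are divisors of -1. Testing m = -1 gives 0, so (m + 1) is a factor.
Divide: m³ - 6m² - 8m - 1 = (m + 1)(m² - 7m - 1).
Apply the quadratic formula to m² - 7m - 1 = 0: m = (7 ± √53)/2, i.e. m ≈ 7.1401 or m ≈ -0.1401.

m = -1 or m = -0.1401 or m = 7.1401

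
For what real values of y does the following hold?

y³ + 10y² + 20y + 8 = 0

y = -7.4641 or y = -2 or y = -0.5359

Possible rational roots are divisors of 8. Testing y = -2 gives 0, so (y + 2) is a factor.
Divide: y³ + 10y² + 20y + 8 = (y + 2)(y² + 8y + 4).
Apply the quadratic formula to y² + 8y + 4 = 0: y = (-8 ± √48)/2, i.e. y ≈ -0.5359 or y ≈ -7.4641.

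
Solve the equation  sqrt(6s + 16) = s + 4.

Square both sides: 6s + 16 = (s + 4)^2.
Expand and rearrange: s^2 + 2s = 0.
Solving gives s = 0 or s = -2.
Check each candidate in the original equation:
  s = 0: sqrt(16) = 4, while s + 4 = 4 — valid.
  s = -2: sqrt(4) = 2, while s + 4 = 2 — valid.

s = -2 or s = 0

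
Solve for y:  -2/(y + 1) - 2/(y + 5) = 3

Multiply both sides by (y + 1)(y + 5):
-2(y + 5) - 2(y + 1) = 3(y + 1)(y + 5).
Expand and collect terms: 3y^2 + 22y + 27 = 0.
By the quadratic formula, y = (-22 +/- sqrt(160)) / 6, so y ~= -1.5585 or y ~= -5.7749.
Neither value makes a denominator zero (y != -1, y != -5), so both are valid.

y = -5.7749 or y = -1.5585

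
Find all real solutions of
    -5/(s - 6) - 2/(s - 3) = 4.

s = 2.25 or s = 5

Multiply both sides by (s - 6)(s - 3):
-5(s - 3) - 2(s - 6) = 4(s - 6)(s - 3).
Expand and collect terms: 4s^2 - 29s + 45 = 0.
Factor or apply the quadratic formula: s = 5 or s = 2.25.
Neither value makes a denominator zero (s != 6, s != 3), so both are valid.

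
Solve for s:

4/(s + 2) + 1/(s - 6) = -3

s = -3.3824 or s = 5.7158

Multiply both sides by (s + 2)(s - 6):
4(s - 6) + (s + 2) = -3(s + 2)(s - 6).
Expand and collect terms: -3s^2 + 7s + 58 = 0.
By the quadratic formula, s = (-7 +/- sqrt(745)) / -6, so s ~= -3.3824 or s ~= 5.7158.
Neither value makes a denominator zero (s != -2, s != 6), so both are valid.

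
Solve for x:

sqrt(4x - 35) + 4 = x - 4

x = 9 or x = 11

Isolate the radical: sqrt(4x - 35) = x - 8.
Square both sides: 4x - 35 = (x - 8)^2.
Expand and rearrange: x^2 - 20x + 99 = 0.
Solving gives x = 11 or x = 9.
Check each candidate in the original equation:
  x = 11: sqrt(9) = 3, while x - 8 = 3 — valid.
  x = 9: sqrt(1) = 1, while x - 8 = 1 — valid.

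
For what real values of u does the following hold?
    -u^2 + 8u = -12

Rearrange to standard form: -u^2 + 8u + 12 = 0.
Discriminant: (8)^2 - 4*(-1)*12 = 112.
Quadratic formula: u = (-8 +/- sqrt(112)) / (-2).
So u = 4 - 2*sqrt(7) ~= -1.2915 or u = 4 + 2*sqrt(7) ~= 9.2915.

u = -1.2915 or u = 9.2915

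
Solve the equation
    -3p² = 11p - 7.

p = -4.2196 or p = 0.553

Rearrange to standard form: -3p² - 11p + 7 = 0.
Discriminant: (-11)² − 4·(-3)·7 = 205.
Quadratic formula: p = (11 ± √205) / (-6).
So p = -√(205)/6 - 11/6 ≈ -4.2196 or p = -11/6 + √(205)/6 ≈ 0.553.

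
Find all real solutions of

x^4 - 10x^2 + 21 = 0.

x = -2.6458 or x = -1.7321 or x = 1.7321 or x = 2.6458

Let u = x^2. The equation becomes u^2 - 10u + 21 = 0.
Factor: (u - 3)(u - 7) = 0, so u = 3 or u = 7.
x^2 = 3 gives x = +/-sqrt(3) ~= +/-1.7321.
x^2 = 7 gives x = +/-sqrt(7) ~= +/-2.6458.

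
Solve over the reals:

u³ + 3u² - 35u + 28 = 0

u = -7.8875 or u = 0.8875 or u = 4

Possible rational roots are divisors of 28. Testing u = 4 gives 0, so (u - 4) is a factor.
Divide: u³ + 3u² - 35u + 28 = (u - 4)(u² + 7u - 7).
Apply the quadratic formula to u² + 7u - 7 = 0: u = (-7 ± √77)/2, i.e. u ≈ 0.8875 or u ≈ -7.8875.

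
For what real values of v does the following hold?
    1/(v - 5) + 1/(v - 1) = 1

v = 1.7639 or v = 6.2361

Multiply both sides by (v - 5)(v - 1):
(v - 1) + (v - 5) = (v - 5)(v - 1).
Expand and collect terms: v² - 8v + 11 = 0.
By the quadratic formula, v = (8 ± √20) / 2, so v ≈ 6.2361 or v ≈ 1.7639.
Neither value makes a denominator zero (v ≠ 5, v ≠ 1), so both are valid.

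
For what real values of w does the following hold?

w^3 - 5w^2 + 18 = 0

Possible rational roots are divisors of 18. Testing w = 3 gives 0, so (w - 3) is a factor.
Divide: w^3 - 5w^2 + 18 = (w - 3)(w^2 - 2w - 6).
Apply the quadratic formula to w^2 - 2w - 6 = 0: w = (2 +/- sqrt(28))/2, i.e. w ~= 3.6458 or w ~= -1.6458.

w = -1.6458 or w = 3 or w = 3.6458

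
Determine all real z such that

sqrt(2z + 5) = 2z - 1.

Square both sides: 2z + 5 = (2z - 1)^2.
Expand and rearrange: 4z^2 - 6z - 4 = 0.
Solving gives z = 2 or z = -0.5.
Check each candidate in the original equation:
  z = 2: sqrt(9) = 3, while 2z - 1 = 3 — valid.
  z = -0.5: sqrt(4) = 2, while 2z - 1 = -2 — extraneous.

z = 2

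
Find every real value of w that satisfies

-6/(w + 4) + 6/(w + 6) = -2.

w = -7.6458 or w = -2.3542

Multiply both sides by (w + 4)(w + 6):
-6(w + 6) + 6(w + 4) = -2(w + 4)(w + 6).
Expand and collect terms: -2w² - 20w - 36 = 0.
By the quadratic formula, w = (20 ± √112) / -4, so w ≈ -7.6458 or w ≈ -2.3542.
Neither value makes a denominator zero (w ≠ -4, w ≠ -6), so both are valid.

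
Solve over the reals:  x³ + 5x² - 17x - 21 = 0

x = -7 or x = -1 or x = 3

Possible rational roots are divisors of -21. Testing x = 3 gives 0, so (x - 3) is a factor.
Divide: x³ + 5x² - 17x - 21 = (x - 3)(x² + 8x + 7).
Factor the quadratic: x = -1 or x = -7.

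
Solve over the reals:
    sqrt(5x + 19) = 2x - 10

x = 9

Square both sides: 5x + 19 = (2x - 10)^2.
Expand and rearrange: 4x^2 - 45x + 81 = 0.
Solving gives x = 9 or x = 2.25.
Check each candidate in the original equation:
  x = 9: sqrt(64) = 8, while 2x - 10 = 8 — valid.
  x = 2.25: sqrt(30.25) = 5.5, while 2x - 10 = -5.5 — extraneous.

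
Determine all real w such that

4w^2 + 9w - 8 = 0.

Discriminant: (9)^2 - 4*4*(-8) = 209.
Quadratic formula: w = (-9 +/- sqrt(209)) / 8.
So w = -9/8 + sqrt(209)/8 ~= 0.6821 or w = -sqrt(209)/8 - 9/8 ~= -2.9321.

w = -2.9321 or w = 0.6821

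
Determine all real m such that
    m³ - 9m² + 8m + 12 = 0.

m = -0.772 or m = 2 or m = 7.772

Possible rational roots are divisors of 12. Testing m = 2 gives 0, so (m - 2) is a factor.
Divide: m³ - 9m² + 8m + 12 = (m - 2)(m² - 7m - 6).
Apply the quadratic formula to m² - 7m - 6 = 0: m = (7 ± √73)/2, i.e. m ≈ 7.772 or m ≈ -0.772.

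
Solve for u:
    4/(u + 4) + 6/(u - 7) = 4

u = -3.129 or u = 8.629

Multiply both sides by (u + 4)(u - 7):
4(u - 7) + 6(u + 4) = 4(u + 4)(u - 7).
Expand and collect terms: 4u² - 22u - 108 = 0.
By the quadratic formula, u = (22 ± √2212) / 8, so u ≈ 8.629 or u ≈ -3.129.
Neither value makes a denominator zero (u ≠ -4, u ≠ 7), so both are valid.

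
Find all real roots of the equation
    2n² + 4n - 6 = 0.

n = -3 or n = 1

Factor: 2(n + 3)(n - 1) = 0.
So n = -3 or n = 1.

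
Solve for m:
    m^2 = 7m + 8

m = -1 or m = 8

Bring every term to one side: m^2 - 7m - 8 = 0.
Factor: (m + 1)(m - 8) = 0.
So m = -1 or m = 8.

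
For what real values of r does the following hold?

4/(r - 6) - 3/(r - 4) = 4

Multiply both sides by (r - 6)(r - 4):
4(r - 4) - 3(r - 6) = 4(r - 6)(r - 4).
Expand and collect terms: 4r² - 41r + 94 = 0.
By the quadratic formula, r = (41 ± √177) / 8, so r ≈ 6.788 or r ≈ 3.462.
Neither value makes a denominator zero (r ≠ 6, r ≠ 4), so both are valid.

r = 3.462 or r = 6.788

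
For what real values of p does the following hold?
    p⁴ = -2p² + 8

Let u = p². The equation becomes u² + 2u - 8 = 0.
Factor: (u + 4)(u - 2) = 0, so u = -4 or u = 2.
p² = -4 < 0 has no real solution.
p² = 2 gives p = ±√(2) ≈ ±1.4142.

p = -1.4142 or p = 1.4142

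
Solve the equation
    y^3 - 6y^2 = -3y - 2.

Rearrange: y^3 - 6y^2 + 3y + 2 = 0.
Possible rational roots are divisors of 2. Testing y = 1 gives 0, so (y - 1) is a factor.
Divide: y^3 - 6y^2 + 3y + 2 = (y - 1)(y^2 - 5y - 2).
Apply the quadratic formula to y^2 - 5y - 2 = 0: y = (5 +/- sqrt(33))/2, i.e. y ~= 5.3723 or y ~= -0.3723.

y = -0.3723 or y = 1 or y = 5.3723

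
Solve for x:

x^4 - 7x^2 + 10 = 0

x = -2.2361 or x = -1.4142 or x = 1.4142 or x = 2.2361

Let u = x^2. The equation becomes u^2 - 7u + 10 = 0.
Factor: (u - 5)(u - 2) = 0, so u = 5 or u = 2.
x^2 = 5 gives x = +/-sqrt(5) ~= +/-2.2361.
x^2 = 2 gives x = +/-sqrt(2) ~= +/-1.4142.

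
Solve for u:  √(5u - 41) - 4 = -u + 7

Isolate the radical: √(5u - 41) = -u + 11.
Square both sides: 5u - 41 = (-u + 11)².
Expand and rearrange: u² - 27u + 162 = 0.
Solving gives u = 18 or u = 9.
Check each candidate in the original equation:
  u = 18: √(49) = 7, while -u + 11 = -7 — extraneous.
  u = 9: √(4) = 2, while -u + 11 = 2 — valid.

u = 9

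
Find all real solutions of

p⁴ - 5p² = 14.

p = -2.6458 or p = 2.6458

Let u = p². The equation becomes u² - 5u - 14 = 0.
Factor: (u - 7)(u + 2) = 0, so u = 7 or u = -2.
p² = 7 gives p = ±√(7) ≈ ±2.6458.
p² = -2 < 0 has no real solution.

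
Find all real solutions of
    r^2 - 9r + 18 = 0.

Factor: (r - 6)(r - 3) = 0.
So r = 6 or r = 3.

r = 3 or r = 6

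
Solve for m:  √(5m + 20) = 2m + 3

m = 1

Square both sides: 5m + 20 = (2m + 3)².
Expand and rearrange: 4m² + 7m - 11 = 0.
Solving gives m = 1 or m = -2.75.
Check each candidate in the original equation:
  m = 1: √(25) = 5, while 2m + 3 = 5 — valid.
  m = -2.75: √(6.25) = 2.5, while 2m + 3 = -2.5 — extraneous.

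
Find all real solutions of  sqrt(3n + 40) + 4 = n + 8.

Isolate the radical: sqrt(3n + 40) = n + 4.
Square both sides: 3n + 40 = (n + 4)^2.
Expand and rearrange: n^2 + 5n - 24 = 0.
Solving gives n = 3 or n = -8.
Check each candidate in the original equation:
  n = 3: sqrt(49) = 7, while n + 4 = 7 — valid.
  n = -8: sqrt(16) = 4, while n + 4 = -4 — extraneous.

n = 3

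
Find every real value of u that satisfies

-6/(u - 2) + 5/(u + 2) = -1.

Multiply both sides by (u - 2)(u + 2):
-6(u + 2) + 5(u - 2) = -(u - 2)(u + 2).
Expand and collect terms: -u^2 + u + 26 = 0.
By the quadratic formula, u = (-1 +/- sqrt(105)) / -2, so u ~= -4.6235 or u ~= 5.6235.
Neither value makes a denominator zero (u != 2, u != -2), so both are valid.

u = -4.6235 or u = 5.6235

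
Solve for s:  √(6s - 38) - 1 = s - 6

s = 7 or s = 9

Isolate the radical: √(6s - 38) = s - 5.
Square both sides: 6s - 38 = (s - 5)².
Expand and rearrange: s² - 16s + 63 = 0.
Solving gives s = 9 or s = 7.
Check each candidate in the original equation:
  s = 9: √(16) = 4, while s - 5 = 4 — valid.
  s = 7: √(4) = 2, while s - 5 = 2 — valid.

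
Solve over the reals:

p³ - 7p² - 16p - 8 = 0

p = -1 or p = -0.899 or p = 8.899

Possible rational roots are divisors of -8. Testing p = -1 gives 0, so (p + 1) is a factor.
Divide: p³ - 7p² - 16p - 8 = (p + 1)(p² - 8p - 8).
Apply the quadratic formula to p² - 8p - 8 = 0: p = (8 ± √96)/2, i.e. p ≈ 8.899 or p ≈ -0.899.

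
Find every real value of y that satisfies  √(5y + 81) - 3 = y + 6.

Isolate the radical: √(5y + 81) = y + 9.
Square both sides: 5y + 81 = (y + 9)².
Expand and rearrange: y² + 13y = 0.
Solving gives y = 0 or y = -13.
Check each candidate in the original equation:
  y = 0: √(81) = 9, while y + 9 = 9 — valid.
  y = -13: √(16) = 4, while y + 9 = -4 — extraneous.

y = 0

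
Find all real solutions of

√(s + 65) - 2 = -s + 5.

Isolate the radical: √(s + 65) = -s + 7.
Square both sides: s + 65 = (-s + 7)².
Expand and rearrange: s² - 15s - 16 = 0.
Solving gives s = 16 or s = -1.
Check each candidate in the original equation:
  s = 16: √(81) = 9, while -s + 7 = -9 — extraneous.
  s = -1: √(64) = 8, while -s + 7 = 8 — valid.

s = -1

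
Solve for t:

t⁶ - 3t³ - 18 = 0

Let u = t³. The equation becomes u² - 3u - 18 = 0.
Factor: (u + 3)(u - 6) = 0, so u = -3 or u = 6.
t³ = -3 gives t = -∛(3) ≈ -1.4422.
t³ = 6 gives t = ∛(6) ≈ 1.8171.

t = -1.4422 or t = 1.8171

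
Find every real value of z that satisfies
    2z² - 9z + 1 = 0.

z = 0.114 or z = 4.386

Discriminant: (-9)² − 4·2·1 = 73.
Quadratic formula: z = (9 ± √73) / 4.
So z = √(73)/4 + 9/4 ≈ 4.386 or z = 9/4 - √(73)/4 ≈ 0.114.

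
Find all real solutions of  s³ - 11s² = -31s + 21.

s = 1 or s = 3 or s = 7

Rearrange: s³ - 11s² + 31s - 21 = 0.
Possible rational roots are divisors of -21. Testing s = 3 gives 0, so (s - 3) is a factor.
Divide: s³ - 11s² + 31s - 21 = (s - 3)(s² - 8s + 7).
Factor the quadratic: s = 7 or s = 1.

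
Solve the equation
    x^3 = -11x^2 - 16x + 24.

Rearrange: x^3 + 11x^2 + 16x - 24 = 0.
Possible rational roots are divisors of -24. Testing x = -3 gives 0, so (x + 3) is a factor.
Divide: x^3 + 11x^2 + 16x - 24 = (x + 3)(x^2 + 8x - 8).
Apply the quadratic formula to x^2 + 8x - 8 = 0: x = (-8 +/- sqrt(96))/2, i.e. x ~= 0.899 or x ~= -8.899.

x = -8.899 or x = -3 or x = 0.899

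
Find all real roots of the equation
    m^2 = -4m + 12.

m = -6 or m = 2

Bring every term to one side: m^2 + 4m - 12 = 0.
Factor: (m + 6)(m - 2) = 0.
So m = -6 or m = 2.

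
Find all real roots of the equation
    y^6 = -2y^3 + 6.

Let u = y^3. The equation becomes u^2 + 2u - 6 = 0.
By the quadratic formula, u = -1 + sqrt(7) or u = -sqrt(7) - 1.
y^3 = -1 + sqrt(7) gives y = (-1 + sqrt(7))^(1/3) ~= 1.1807.
y^3 = -sqrt(7) - 1 gives y = -(1 + sqrt(7))^(1/3) ~= -1.5391.

y = -1.5391 or y = 1.1807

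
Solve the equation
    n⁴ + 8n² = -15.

Let u = n². The equation becomes u² + 8u + 15 = 0.
Factor: (u + 5)(u + 3) = 0, so u = -5 or u = -3.
n² = -5 < 0 has no real solution.
n² = -3 < 0 has no real solution.

No real solutions.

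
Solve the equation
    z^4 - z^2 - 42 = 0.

Let u = z^2. The equation becomes u^2 - u - 42 = 0.
Factor: (u - 7)(u + 6) = 0, so u = 7 or u = -6.
z^2 = 7 gives z = +/-sqrt(7) ~= +/-2.6458.
z^2 = -6 < 0 has no real solution.

z = -2.6458 or z = 2.6458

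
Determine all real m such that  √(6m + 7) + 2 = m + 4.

m = -1 or m = 3

Isolate the radical: √(6m + 7) = m + 2.
Square both sides: 6m + 7 = (m + 2)².
Expand and rearrange: m² - 2m - 3 = 0.
Solving gives m = 3 or m = -1.
Check each candidate in the original equation:
  m = 3: √(25) = 5, while m + 2 = 5 — valid.
  m = -1: √(1) = 1, while m + 2 = 1 — valid.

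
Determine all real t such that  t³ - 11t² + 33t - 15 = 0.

t = 0.5505 or t = 5 or t = 5.4495

Possible rational roots are divisors of -15. Testing t = 5 gives 0, so (t - 5) is a factor.
Divide: t³ - 11t² + 33t - 15 = (t - 5)(t² - 6t + 3).
Apply the quadratic formula to t² - 6t + 3 = 0: t = (6 ± √24)/2, i.e. t ≈ 5.4495 or t ≈ 0.5505.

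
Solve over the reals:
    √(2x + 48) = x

x = 8

Square both sides: 2x + 48 = (x)².
Expand and rearrange: x² - 2x - 48 = 0.
Solving gives x = 8 or x = -6.
Check each candidate in the original equation:
  x = 8: √(64) = 8, while x = 8 — valid.
  x = -6: √(36) = 6, while x = -6 — extraneous.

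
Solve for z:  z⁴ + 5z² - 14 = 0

z = -1.4142 or z = 1.4142

Let u = z². The equation becomes u² + 5u - 14 = 0.
Factor: (u + 7)(u - 2) = 0, so u = -7 or u = 2.
z² = -7 < 0 has no real solution.
z² = 2 gives z = ±√(2) ≈ ±1.4142.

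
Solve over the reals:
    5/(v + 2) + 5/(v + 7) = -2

v = -10.5355 or v = -3.4645

Multiply both sides by (v + 2)(v + 7):
5(v + 7) + 5(v + 2) = -2(v + 2)(v + 7).
Expand and collect terms: -2v² - 28v - 73 = 0.
By the quadratic formula, v = (28 ± √200) / -4, so v ≈ -10.5355 or v ≈ -3.4645.
Neither value makes a denominator zero (v ≠ -2, v ≠ -7), so both are valid.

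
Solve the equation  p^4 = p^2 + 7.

Let u = p^2. The equation becomes u^2 - u - 7 = 0.
By the quadratic formula, u = 1/2 + sqrt(29)/2 or u = 1/2 - sqrt(29)/2.
p^2 = 1/2 + sqrt(29)/2 gives p = +/-sqrt(1/2 + sqrt(29)/2) ~= +/-1.7868.
p^2 = 1/2 - sqrt(29)/2 < 0 has no real solution.

p = -1.7868 or p = 1.7868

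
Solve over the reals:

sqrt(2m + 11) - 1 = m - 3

m = 7

Isolate the radical: sqrt(2m + 11) = m - 2.
Square both sides: 2m + 11 = (m - 2)^2.
Expand and rearrange: m^2 - 6m - 7 = 0.
Solving gives m = 7 or m = -1.
Check each candidate in the original equation:
  m = 7: sqrt(25) = 5, while m - 2 = 5 — valid.
  m = -1: sqrt(9) = 3, while m - 2 = -3 — extraneous.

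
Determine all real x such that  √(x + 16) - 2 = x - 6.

x = 9

Isolate the radical: √(x + 16) = x - 4.
Square both sides: x + 16 = (x - 4)².
Expand and rearrange: x² - 9x = 0.
Solving gives x = 9 or x = 0.
Check each candidate in the original equation:
  x = 9: √(25) = 5, while x - 4 = 5 — valid.
  x = 0: √(16) = 4, while x - 4 = -4 — extraneous.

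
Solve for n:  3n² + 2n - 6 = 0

n = -1.7863 or n = 1.1196

Discriminant: (2)² − 4·3·(-6) = 76.
Quadratic formula: n = (-2 ± √76) / 6.
So n = -1/3 + √(19)/3 ≈ 1.1196 or n = -√(19)/3 - 1/3 ≈ -1.7863.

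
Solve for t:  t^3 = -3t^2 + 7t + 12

Rearrange: t^3 + 3t^2 - 7t - 12 = 0.
Possible rational roots are divisors of -12. Testing t = -4 gives 0, so (t + 4) is a factor.
Divide: t^3 + 3t^2 - 7t - 12 = (t + 4)(t^2 - t - 3).
Apply the quadratic formula to t^2 - t - 3 = 0: t = (1 +/- sqrt(13))/2, i.e. t ~= 2.3028 or t ~= -1.3028.

t = -4 or t = -1.3028 or t = 2.3028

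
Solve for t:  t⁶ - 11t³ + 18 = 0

t = 1.2599 or t = 2.0801

Let u = t³. The equation becomes u² - 11u + 18 = 0.
Factor: (u - 2)(u - 9) = 0, so u = 2 or u = 9.
t³ = 2 gives t = ∛(2) ≈ 1.2599.
t³ = 9 gives t = ∛(9) ≈ 2.0801.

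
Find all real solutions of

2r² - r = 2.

r = -0.7808 or r = 1.2808

Rearrange to standard form: 2r² - r - 2 = 0.
Discriminant: (-1)² − 4·2·(-2) = 17.
Quadratic formula: r = (1 ± √17) / 4.
So r = 1/4 + √(17)/4 ≈ 1.2808 or r = 1/4 - √(17)/4 ≈ -0.7808.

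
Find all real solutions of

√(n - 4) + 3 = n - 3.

Isolate the radical: √(n - 4) = n - 6.
Square both sides: n - 4 = (n - 6)².
Expand and rearrange: n² - 13n + 40 = 0.
Solving gives n = 8 or n = 5.
Check each candidate in the original equation:
  n = 8: √(4) = 2, while n - 6 = 2 — valid.
  n = 5: √(1) = 1, while n - 6 = -1 — extraneous.

n = 8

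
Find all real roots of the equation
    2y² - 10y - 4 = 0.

Discriminant: (-10)² − 4·2·(-4) = 132.
Quadratic formula: y = (10 ± √132) / 4.
So y = 5/2 + √(33)/2 ≈ 5.3723 or y = 5/2 - √(33)/2 ≈ -0.3723.

y = -0.3723 or y = 5.3723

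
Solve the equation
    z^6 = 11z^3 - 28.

z = 1.5874 or z = 1.9129

Let u = z^3. The equation becomes u^2 - 11u + 28 = 0.
Factor: (u - 4)(u - 7) = 0, so u = 4 or u = 7.
z^3 = 4 gives z = (4)^(1/3) ~= 1.5874.
z^3 = 7 gives z = (7)^(1/3) ~= 1.9129.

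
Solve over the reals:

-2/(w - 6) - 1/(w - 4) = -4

w = 4.1958 or w = 6.5542

Multiply both sides by (w - 6)(w - 4):
-2(w - 4) - (w - 6) = -4(w - 6)(w - 4).
Expand and collect terms: -4w^2 + 43w - 110 = 0.
By the quadratic formula, w = (-43 +/- sqrt(89)) / -8, so w ~= 4.1958 or w ~= 6.5542.
Neither value makes a denominator zero (w != 6, w != 4), so both are valid.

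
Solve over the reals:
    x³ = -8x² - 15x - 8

Rearrange: x³ + 8x² + 15x + 8 = 0.
Possible rational roots are divisors of 8. Testing x = -1 gives 0, so (x + 1) is a factor.
Divide: x³ + 8x² + 15x + 8 = (x + 1)(x² + 7x + 8).
Apply the quadratic formula to x² + 7x + 8 = 0: x = (-7 ± √17)/2, i.e. x ≈ -1.4384 or x ≈ -5.5616.

x = -5.5616 or x = -1.4384 or x = -1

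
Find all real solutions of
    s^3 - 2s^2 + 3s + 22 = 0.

Possible rational roots are divisors of 22. Testing s = -2 gives 0, so (s + 2) is a factor.
Divide: s^3 - 2s^2 + 3s + 22 = (s + 2)(s^2 - 4s + 11).
The quadratic s^2 - 4s + 11 has discriminant -28 < 0, so no further real roots.

s = -2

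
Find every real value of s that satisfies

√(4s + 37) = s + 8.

s = -3

Square both sides: 4s + 37 = (s + 8)².
Expand and rearrange: s² + 12s + 27 = 0.
Solving gives s = -3 or s = -9.
Check each candidate in the original equation:
  s = -3: √(25) = 5, while s + 8 = 5 — valid.
  s = -9: √(1) = 1, while s + 8 = -1 — extraneous.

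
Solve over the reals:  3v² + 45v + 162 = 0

Factor: 3(v + 6)(v + 9) = 0.
So v = -6 or v = -9.

v = -9 or v = -6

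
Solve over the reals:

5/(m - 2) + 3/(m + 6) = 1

Multiply both sides by (m - 2)(m + 6):
5(m + 6) + 3(m - 2) = (m - 2)(m + 6).
Expand and collect terms: m^2 - 4m - 36 = 0.
By the quadratic formula, m = (4 +/- sqrt(160)) / 2, so m ~= 8.3246 or m ~= -4.3246.
Neither value makes a denominator zero (m != 2, m != -6), so both are valid.

m = -4.3246 or m = 8.3246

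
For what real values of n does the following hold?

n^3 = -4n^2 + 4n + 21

n = -3.1926 or n = -3 or n = 2.1926

Rearrange: n^3 + 4n^2 - 4n - 21 = 0.
Possible rational roots are divisors of -21. Testing n = -3 gives 0, so (n + 3) is a factor.
Divide: n^3 + 4n^2 - 4n - 21 = (n + 3)(n^2 + n - 7).
Apply the quadratic formula to n^2 + n - 7 = 0: n = (-1 +/- sqrt(29))/2, i.e. n ~= 2.1926 or n ~= -3.1926.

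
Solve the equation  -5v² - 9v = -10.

v = -2.5763 or v = 0.7763

Rearrange to standard form: -5v² - 9v + 10 = 0.
Discriminant: (-9)² − 4·(-5)·10 = 281.
Quadratic formula: v = (9 ± √281) / (-10).
So v = -√(281)/10 - 9/10 ≈ -2.5763 or v = -9/10 + √(281)/10 ≈ 0.7763.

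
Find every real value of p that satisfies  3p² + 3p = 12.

Rearrange to standard form: 3p² + 3p - 12 = 0.
Discriminant: (3)² − 4·3·(-12) = 153.
Quadratic formula: p = (-3 ± √153) / 6.
So p = -1/2 + √(17)/2 ≈ 1.5616 or p = -√(17)/2 - 1/2 ≈ -2.5616.

p = -2.5616 or p = 1.5616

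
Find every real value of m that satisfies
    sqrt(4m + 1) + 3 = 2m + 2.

Isolate the radical: sqrt(4m + 1) = 2m - 1.
Square both sides: 4m + 1 = (2m - 1)^2.
Expand and rearrange: 4m^2 - 8m = 0.
Solving gives m = 2 or m = 0.
Check each candidate in the original equation:
  m = 2: sqrt(9) = 3, while 2m - 1 = 3 — valid.
  m = 0: sqrt(1) = 1, while 2m - 1 = -1 — extraneous.

m = 2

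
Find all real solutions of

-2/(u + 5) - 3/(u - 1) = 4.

Multiply both sides by (u + 5)(u - 1):
-2(u - 1) - 3(u + 5) = 4(u + 5)(u - 1).
Expand and collect terms: 4u^2 + 21u - 7 = 0.
By the quadratic formula, u = (-21 +/- sqrt(553)) / 8, so u ~= 0.3145 or u ~= -5.5645.
Neither value makes a denominator zero (u != -5, u != 1), so both are valid.

u = -5.5645 or u = 0.3145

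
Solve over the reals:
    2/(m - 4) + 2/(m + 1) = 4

Multiply both sides by (m - 4)(m + 1):
2(m + 1) + 2(m - 4) = 4(m - 4)(m + 1).
Expand and collect terms: 4m² - 16m - 10 = 0.
By the quadratic formula, m = (16 ± √416) / 8, so m ≈ 4.5495 or m ≈ -0.5495.
Neither value makes a denominator zero (m ≠ 4, m ≠ -1), so both are valid.

m = -0.5495 or m = 4.5495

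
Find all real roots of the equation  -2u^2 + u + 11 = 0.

Discriminant: (1)^2 - 4*(-2)*11 = 89.
Quadratic formula: u = (-1 +/- sqrt(89)) / (-4).
So u = 1/4 - sqrt(89)/4 ~= -2.1085 or u = 1/4 + sqrt(89)/4 ~= 2.6085.

u = -2.1085 or u = 2.6085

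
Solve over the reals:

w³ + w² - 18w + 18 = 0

Possible rational roots are divisors of 18. Testing w = 3 gives 0, so (w - 3) is a factor.
Divide: w³ + w² - 18w + 18 = (w - 3)(w² + 4w - 6).
Apply the quadratic formula to w² + 4w - 6 = 0: w = (-4 ± √40)/2, i.e. w ≈ 1.1623 or w ≈ -5.1623.

w = -5.1623 or w = 1.1623 or w = 3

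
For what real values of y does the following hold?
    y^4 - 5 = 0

Let u = y^2. The equation becomes u^2 - 5 = 0.
By the quadratic formula, u = sqrt(5) or u = -sqrt(5).
y^2 = sqrt(5) gives y = +/-5**(1/4) ~= +/-1.4953.
y^2 = -sqrt(5) < 0 has no real solution.

y = -1.4953 or y = 1.4953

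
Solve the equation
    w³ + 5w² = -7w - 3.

w = -3 or w = -1

Rearrange: w³ + 5w² + 7w + 3 = 0.
Possible rational roots are divisors of 3. Testing w = -3 gives 0, so (w + 3) is a factor.
Divide: w³ + 5w² + 7w + 3 = (w + 3)(w² + 2w + 1).
The quadratic has the repeated root w = -1.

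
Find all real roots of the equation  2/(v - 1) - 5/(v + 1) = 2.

Multiply both sides by (v - 1)(v + 1):
2(v + 1) - 5(v - 1) = 2(v - 1)(v + 1).
Expand and collect terms: 2v² + 3v - 9 = 0.
Factor or apply the quadratic formula: v = 1.5 or v = -3.
Neither value makes a denominator zero (v ≠ 1, v ≠ -1), so both are valid.

v = -3 or v = 1.5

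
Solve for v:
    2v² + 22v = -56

v = -7 or v = -4

Bring every term to one side: 2v² + 22v + 56 = 0.
Factor: 2(v + 7)(v + 4) = 0.
So v = -7 or v = -4.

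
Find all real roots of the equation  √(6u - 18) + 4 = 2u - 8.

Isolate the radical: √(6u - 18) = 2u - 12.
Square both sides: 6u - 18 = (2u - 12)².
Expand and rearrange: 4u² - 54u + 162 = 0.
Solving gives u = 9 or u = 4.5.
Check each candidate in the original equation:
  u = 9: √(36) = 6, while 2u - 12 = 6 — valid.
  u = 4.5: √(9) = 3, while 2u - 12 = -3 — extraneous.

u = 9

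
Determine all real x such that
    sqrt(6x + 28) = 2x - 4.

Square both sides: 6x + 28 = (2x - 4)^2.
Expand and rearrange: 4x^2 - 22x - 12 = 0.
Solving gives x = 6 or x = -0.5.
Check each candidate in the original equation:
  x = 6: sqrt(64) = 8, while 2x - 4 = 8 — valid.
  x = -0.5: sqrt(25) = 5, while 2x - 4 = -5 — extraneous.

x = 6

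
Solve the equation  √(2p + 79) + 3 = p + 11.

Isolate the radical: √(2p + 79) = p + 8.
Square both sides: 2p + 79 = (p + 8)².
Expand and rearrange: p² + 14p - 15 = 0.
Solving gives p = 1 or p = -15.
Check each candidate in the original equation:
  p = 1: √(81) = 9, while p + 8 = 9 — valid.
  p = -15: √(49) = 7, while p + 8 = -7 — extraneous.

p = 1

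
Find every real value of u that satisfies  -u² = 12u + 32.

Bring every term to one side: -u² - 12u - 32 = 0.
Factor: -1(u + 4)(u + 8) = 0.
So u = -4 or u = -8.

u = -8 or u = -4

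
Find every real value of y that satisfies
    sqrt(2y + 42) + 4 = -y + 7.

y = -3

Isolate the radical: sqrt(2y + 42) = -y + 3.
Square both sides: 2y + 42 = (-y + 3)^2.
Expand and rearrange: y^2 - 8y - 33 = 0.
Solving gives y = 11 or y = -3.
Check each candidate in the original equation:
  y = 11: sqrt(64) = 8, while -y + 3 = -8 — extraneous.
  y = -3: sqrt(36) = 6, while -y + 3 = 6 — valid.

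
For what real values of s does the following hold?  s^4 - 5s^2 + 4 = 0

s = -2 or s = -1 or s = 1 or s = 2

Let u = s^2. The equation becomes u^2 - 5u + 4 = 0.
Factor: (u - 4)(u - 1) = 0, so u = 4 or u = 1.
s^2 = 4 gives s = +/-2.
s^2 = 1 gives s = +/-1.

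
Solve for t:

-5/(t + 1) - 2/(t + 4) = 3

t = -5.1196 or t = -2.2137

Multiply both sides by (t + 1)(t + 4):
-5(t + 4) - 2(t + 1) = 3(t + 1)(t + 4).
Expand and collect terms: 3t² + 22t + 34 = 0.
By the quadratic formula, t = (-22 ± √76) / 6, so t ≈ -2.2137 or t ≈ -5.1196.
Neither value makes a denominator zero (t ≠ -1, t ≠ -4), so both are valid.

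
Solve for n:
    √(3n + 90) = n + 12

n = -3

Square both sides: 3n + 90 = (n + 12)².
Expand and rearrange: n² + 21n + 54 = 0.
Solving gives n = -3 or n = -18.
Check each candidate in the original equation:
  n = -3: √(81) = 9, while n + 12 = 9 — valid.
  n = -18: √(36) = 6, while n + 12 = -6 — extraneous.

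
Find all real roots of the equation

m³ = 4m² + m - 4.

m = -1 or m = 1 or m = 4

Rearrange: m³ - 4m² - m + 4 = 0.
Possible rational roots are divisors of 4. Testing m = 1 gives 0, so (m - 1) is a factor.
Divide: m³ - 4m² - m + 4 = (m - 1)(m² - 3m - 4).
Factor the quadratic: m = 4 or m = -1.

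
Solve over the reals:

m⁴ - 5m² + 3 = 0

Let u = m². The equation becomes u² - 5u + 3 = 0.
By the quadratic formula, u = √(13)/2 + 5/2 or u = 5/2 - √(13)/2.
m² = √(13)/2 + 5/2 gives m = ±√(√(13)/2 + 5/2) ≈ ±2.0743.
m² = 5/2 - √(13)/2 gives m = ±√(5/2 - √(13)/2) ≈ ±0.835.

m = -2.0743 or m = -0.835 or m = 0.835 or m = 2.0743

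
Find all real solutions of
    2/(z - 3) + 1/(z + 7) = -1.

Multiply both sides by (z - 3)(z + 7):
2(z + 7) + (z - 3) = -(z - 3)(z + 7).
Expand and collect terms: -z^2 - 7z + 10 = 0.
By the quadratic formula, z = (7 +/- sqrt(89)) / -2, so z ~= -8.217 or z ~= 1.217.
Neither value makes a denominator zero (z != 3, z != -7), so both are valid.

z = -8.217 or z = 1.217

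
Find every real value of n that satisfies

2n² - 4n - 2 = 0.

Discriminant: (-4)² − 4·2·(-2) = 32.
Quadratic formula: n = (4 ± √32) / 4.
So n = 1 + √(2) ≈ 2.4142 or n = 1 - √(2) ≈ -0.4142.

n = -0.4142 or n = 2.4142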